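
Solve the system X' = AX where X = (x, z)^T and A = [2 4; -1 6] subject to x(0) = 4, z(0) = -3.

Coefficient matrix A = [[2, 4], [-1, 6]].
Characteristic polynomial det(A - λI) = λ^2 - 8λ + 16 = 0.
Single eigenvalue λ = 4 with algebraic multiplicity 2.
Eigenvector v = (2,1); generalized eigenvector w with (A-λI)w=v is (3,2).
General solution: e^(4t)[c_1·v + c_2·(t·v + w)].
Applying x(0)=4, z(0)=-3 gives c_1=17, c_2=-10.

x(t) = -20te^(4t) + 4e^(4t), z(t) = -10te^(4t) - 3e^(4t)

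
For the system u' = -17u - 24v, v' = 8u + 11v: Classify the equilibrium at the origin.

stable node

A = [[-17,-24],[8,11]]; det(A-λI) = λ^2 + 6λ + 5.
λ = -5, -1: both negative.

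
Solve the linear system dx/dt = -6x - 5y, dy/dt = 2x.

x(t) = -c_1e^(-3t)sin(t) + 2c_1e^(-3t)cos(t) + 2c_2e^(-3t)sin(t) + c_2e^(-3t)cos(t), y(t) = c_1e^(-3t)sin(t) - c_1e^(-3t)cos(t) - c_2e^(-3t)sin(t) - c_2e^(-3t)cos(t)

Coefficient matrix A = [[-6, -5], [2, 0]].
Characteristic polynomial det(A - λI) = λ^2 + 6λ + 10 = 0.
Eigenvalues λ = -3 ± i (complex conjugate pair).
For λ=-3+i: an eigenvector is (2,-1) - i(-1,1) = (2 + i, -1 - i).
A real fundamental pair from Re and Im of e^((-3+i)t)v: X_1 = e^(-3t)(cos(t)·(2,-1) + sin(t)·(-1,1)), X_2 = e^(-3t)(sin(t)·(2,-1) - cos(t)·(-1,1)).
General solution: c_1X_1 + c_2X_2.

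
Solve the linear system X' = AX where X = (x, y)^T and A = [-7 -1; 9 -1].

x(t) = -K_1e^(-4t) - K_2te^(-4t), y(t) = 3K_1e^(-4t) + 3K_2te^(-4t) + K_2e^(-4t)

Coefficient matrix A = [[-7, -1], [9, -1]].
Characteristic polynomial det(A - λI) = λ^2 + 8λ + 16 = 0.
Single eigenvalue λ = -4 with algebraic multiplicity 2.
Eigenvector v = (-1,3); generalized eigenvector w with (A-λI)w=v is (0,1).
General solution: e^(-4t)[K_1·v + K_2·(t·v + w)].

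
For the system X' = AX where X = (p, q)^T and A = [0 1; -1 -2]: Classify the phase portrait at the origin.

A = [[0,1],[-1,-2]]; det(A-λI) = λ^2 + 2λ + 1.
repeated λ = -1 with a single eigenvector.

stable improper node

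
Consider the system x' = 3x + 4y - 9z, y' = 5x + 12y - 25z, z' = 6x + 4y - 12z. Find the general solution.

Coefficient matrix A = [[3, 4, -9], [5, 12, -25], [6, 4, -12]].
det(A - λI) = 0 gives eigenvalues λ = 4, 2, -3.
For λ=4: eigenvector (2,5,2).
For λ=2: eigenvector (1,2,1).
For λ=-3: eigenvector (1,3,2).
General solution: c_1e^(4t)(2,5,2) + c_2e^(2t)(1,2,1) + c_3e^(-3t)(1,3,2).

x(t) = 2c_1e^(4t) + c_2e^(2t) + c_3e^(-3t), y(t) = 5c_1e^(4t) + 2c_2e^(2t) + 3c_3e^(-3t), z(t) = 2c_1e^(4t) + c_2e^(2t) + 2c_3e^(-3t)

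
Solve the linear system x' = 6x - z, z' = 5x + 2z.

Coefficient matrix A = [[6, -1], [5, 2]].
Characteristic polynomial det(A - λI) = λ^2 - 8λ + 17 = 0.
Eigenvalues λ = 4 ± i (complex conjugate pair).
For λ=4+i: an eigenvector is (0,-1) - i(1,2) = (0 - i, -1 - 2i).
A real fundamental pair from Re and Im of e^((4+i)t)v: X_1 = e^(4t)(cos(t)·(0,-1) + sin(t)·(1,2)), X_2 = e^(4t)(sin(t)·(0,-1) - cos(t)·(1,2)).
General solution: c_1X_1 + c_2X_2.

x(t) = c_1e^(4t)sin(t) - c_2e^(4t)cos(t), z(t) = 2c_1e^(4t)sin(t) - c_1e^(4t)cos(t) - c_2e^(4t)sin(t) - 2c_2e^(4t)cos(t)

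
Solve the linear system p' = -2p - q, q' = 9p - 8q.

Coefficient matrix A = [[-2, -1], [9, -8]].
Characteristic polynomial det(A - λI) = λ^2 + 10λ + 25 = 0.
Single eigenvalue λ = -5 with algebraic multiplicity 2.
Eigenvector v = (1,3); generalized eigenvector w with (A-λI)w=v is (0,-1).
General solution: e^(-5t)[C_1·v + C_2·(t·v + w)].

p(t) = C_1e^(-5t) + C_2te^(-5t), q(t) = 3C_1e^(-5t) + 3C_2te^(-5t) - C_2e^(-5t)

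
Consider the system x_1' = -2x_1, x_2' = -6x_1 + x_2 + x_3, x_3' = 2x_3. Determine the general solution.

x_1(t) = K_1e^(-2t), x_2(t) = 2K_1e^(-2t) + K_2e^(t) + K_3e^(2t), x_3(t) = K_3e^(2t)

Coefficient matrix A = [[-2, 0, 0], [-6, 1, 1], [0, 0, 2]].
det(A - λI) = 0 gives eigenvalues λ = -2, 1, 2.
For λ=-2: eigenvector (1,2,0).
For λ=1: eigenvector (0,1,0).
For λ=2: eigenvector (0,1,1).
General solution: K_1e^(-2t)(1,2,0) + K_2e^(t)(0,1,0) + K_3e^(2t)(0,1,1).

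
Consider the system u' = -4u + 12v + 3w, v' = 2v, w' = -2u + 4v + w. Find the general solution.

Coefficient matrix A = [[-4, 12, 3], [0, 2, 0], [-2, 4, 1]].
det(A - λI) = 0 gives eigenvalues λ = 2, -2, -1.
For λ=2: eigenvector (2,1,0).
For λ=-2: eigenvector (3,0,2).
For λ=-1: eigenvector (1,0,1).
General solution: c_1e^(2t)(2,1,0) + c_2e^(-2t)(3,0,2) + c_3e^(-t)(1,0,1).

u(t) = 2c_1e^(2t) + 3c_2e^(-2t) + c_3e^(-t), v(t) = c_1e^(2t), w(t) = 2c_2e^(-2t) + c_3e^(-t)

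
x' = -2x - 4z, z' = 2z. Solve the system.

Coefficient matrix A = [[-2, -4], [0, 2]].
Characteristic polynomial det(A - λI) = λ^2 - 4 = 0.
Eigenvalues λ = -2, 2.
For λ=-2: (A-λI) row 1 is [0, -4], so an eigenvector is (-1, 0).
For λ=2: (A-λI) row 1 is [-4, -4], so an eigenvector is (1, -1).
General solution: C_1e^(-2t)(-1,0) + C_2e^(2t)(1,-1).

x(t) = -C_1e^(-2t) + C_2e^(2t), z(t) = -C_2e^(2t)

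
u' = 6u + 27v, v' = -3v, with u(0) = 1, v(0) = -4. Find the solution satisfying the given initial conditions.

Coefficient matrix A = [[6, 27], [0, -3]].
Characteristic polynomial det(A - λI) = λ^2 - 3λ - 18 = 0.
Eigenvalues λ = -3, 6.
For λ=-3: (A-λI) row 1 is [9, 27], so an eigenvector is (-3, 1).
For λ=6: (A-λI) row 1 is [0, 27], so an eigenvector is (1, 0).
General solution: C_1e^(-3t)(-3,1) + C_2e^(6t)(1,0).
Applying u(0)=1, v(0)=-4 gives C_1=-4, C_2=-11.

u(t) = -11e^(6t) + 12e^(-3t), v(t) = -4e^(-3t)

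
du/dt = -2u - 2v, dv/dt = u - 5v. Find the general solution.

Coefficient matrix A = [[-2, -2], [1, -5]].
Characteristic polynomial det(A - λI) = λ^2 + 7λ + 12 = 0.
Eigenvalues λ = -4, -3.
For λ=-4: (A-λI) row 1 is [2, -2], so an eigenvector is (1, 1).
For λ=-3: (A-λI) row 1 is [1, -2], so an eigenvector is (-2, -1).
General solution: C_1e^(-4t)(1,1) + C_2e^(-3t)(-2,-1).

u(t) = C_1e^(-4t) - 2C_2e^(-3t), v(t) = C_1e^(-4t) - C_2e^(-3t)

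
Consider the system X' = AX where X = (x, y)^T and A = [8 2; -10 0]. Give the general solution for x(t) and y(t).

Coefficient matrix A = [[8, 2], [-10, 0]].
Characteristic polynomial det(A - λI) = λ^2 - 8λ + 20 = 0.
Eigenvalues λ = 4 ± 2i (complex conjugate pair).
For λ=4+2i: an eigenvector is (0,1) - i(1,-2) = (0 - i, 1 + 2i).
A real fundamental pair from Re and Im of e^((4+2i)t)v: X_1 = e^(4t)(cos(2t)·(0,1) + sin(2t)·(1,-2)), X_2 = e^(4t)(sin(2t)·(0,1) - cos(2t)·(1,-2)).
General solution: c_1X_1 + c_2X_2.

x(t) = c_1e^(4t)sin(2t) - c_2e^(4t)cos(2t), y(t) = -2c_1e^(4t)sin(2t) + c_1e^(4t)cos(2t) + c_2e^(4t)sin(2t) + 2c_2e^(4t)cos(2t)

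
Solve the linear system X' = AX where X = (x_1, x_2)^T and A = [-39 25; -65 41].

x_1(t) = -2K_1e^(t)sin(5t) - K_1e^(t)cos(5t) - K_2e^(t)sin(5t) + 2K_2e^(t)cos(5t), x_2(t) = -3K_1e^(t)sin(5t) - 2K_1e^(t)cos(5t) - 2K_2e^(t)sin(5t) + 3K_2e^(t)cos(5t)

Coefficient matrix A = [[-39, 25], [-65, 41]].
Characteristic polynomial det(A - λI) = λ^2 - 2λ + 26 = 0.
Eigenvalues λ = 1 ± 5i (complex conjugate pair).
For λ=1+5i: an eigenvector is (-1,-2) - i(-2,-3) = (-1 + 2i, -2 + 3i).
A real fundamental pair from Re and Im of e^((1+5i)t)v: X_1 = e^(t)(cos(5t)·(-1,-2) + sin(5t)·(-2,-3)), X_2 = e^(t)(sin(5t)·(-1,-2) - cos(5t)·(-2,-3)).
General solution: K_1X_1 + K_2X_2.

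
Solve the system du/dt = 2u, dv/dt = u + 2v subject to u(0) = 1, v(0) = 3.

u(t) = e^(2t), v(t) = te^(2t) + 3e^(2t)

Coefficient matrix A = [[2, 0], [1, 2]].
Characteristic polynomial det(A - λI) = λ^2 - 4λ + 4 = 0.
Single eigenvalue λ = 2 with algebraic multiplicity 2.
Eigenvector v = (0,-1); generalized eigenvector w with (A-λI)w=v is (-1,-2).
General solution: e^(2t)[c_1·v + c_2·(t·v + w)].
Applying u(0)=1, v(0)=3 gives c_1=-1, c_2=-1.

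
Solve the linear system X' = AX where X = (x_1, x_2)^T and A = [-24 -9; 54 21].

Coefficient matrix A = [[-24, -9], [54, 21]].
Characteristic polynomial det(A - λI) = λ^2 + 3λ - 18 = 0.
Eigenvalues λ = -6, 3.
For λ=-6: (A-λI) row 1 is [-18, -9], so an eigenvector is (1, -2).
For λ=3: (A-λI) row 1 is [-27, -9], so an eigenvector is (1, -3).
General solution: C_1e^(-6t)(1,-2) + C_2e^(3t)(1,-3).

x_1(t) = C_1e^(-6t) + C_2e^(3t), x_2(t) = -2C_1e^(-6t) - 3C_2e^(3t)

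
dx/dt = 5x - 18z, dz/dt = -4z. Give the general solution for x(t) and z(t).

Coefficient matrix A = [[5, -18], [0, -4]].
Characteristic polynomial det(A - λI) = λ^2 - λ - 20 = 0.
Eigenvalues λ = -4, 5.
For λ=-4: (A-λI) row 1 is [9, -18], so an eigenvector is (2, 1).
For λ=5: (A-λI) row 1 is [0, -18], so an eigenvector is (1, 0).
General solution: K_1e^(-4t)(2,1) + K_2e^(5t)(1,0).

x(t) = 2K_1e^(-4t) + K_2e^(5t), z(t) = K_1e^(-4t)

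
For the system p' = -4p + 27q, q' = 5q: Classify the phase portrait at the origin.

A = [[-4,27],[0,5]]; det(A-λI) = λ^2 - λ - 20.
λ = 5, -4: opposite signs.

saddle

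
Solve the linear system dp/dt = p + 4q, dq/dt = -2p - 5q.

p(t) = c_1e^(-3t) - 2c_2e^(-t), q(t) = -c_1e^(-3t) + c_2e^(-t)

Coefficient matrix A = [[1, 4], [-2, -5]].
Characteristic polynomial det(A - λI) = λ^2 + 4λ + 3 = 0.
Eigenvalues λ = -3, -1.
For λ=-3: (A-λI) row 1 is [4, 4], so an eigenvector is (1, -1).
For λ=-1: (A-λI) row 1 is [2, 4], so an eigenvector is (-2, 1).
General solution: c_1e^(-3t)(1,-1) + c_2e^(-t)(-2,1).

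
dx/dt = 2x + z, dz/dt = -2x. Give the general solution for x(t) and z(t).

Coefficient matrix A = [[2, 1], [-2, 0]].
Characteristic polynomial det(A - λI) = λ^2 - 2λ + 2 = 0.
Eigenvalues λ = 1 ± i (complex conjugate pair).
For λ=1+i: an eigenvector is (-1,1) - i(0,1) = (-1, 1 - i).
A real fundamental pair from Re and Im of e^((1+i)t)v: X_1 = e^(t)(cos(t)·(-1,1) + sin(t)·(0,1)), X_2 = e^(t)(sin(t)·(-1,1) - cos(t)·(0,1)).
General solution: K_1X_1 + K_2X_2.

x(t) = -K_1e^(t)cos(t) - K_2e^(t)sin(t), z(t) = K_1e^(t)sin(t) + K_1e^(t)cos(t) + K_2e^(t)sin(t) - K_2e^(t)cos(t)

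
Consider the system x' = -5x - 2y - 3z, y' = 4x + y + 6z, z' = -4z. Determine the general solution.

Coefficient matrix A = [[-5, -2, -3], [4, 1, 6], [0, 0, -4]].
det(A - λI) = 0 gives eigenvalues λ = -3, -4, -1.
For λ=-3: eigenvector (1,-1,0).
For λ=-4: eigenvector (1,-2,1).
For λ=-1: eigenvector (-1,2,0).
General solution: c_1e^(-3t)(1,-1,0) + c_2e^(-4t)(1,-2,1) + c_3e^(-t)(-1,2,0).

x(t) = c_1e^(-3t) + c_2e^(-4t) - c_3e^(-t), y(t) = -c_1e^(-3t) - 2c_2e^(-4t) + 2c_3e^(-t), z(t) = c_2e^(-4t)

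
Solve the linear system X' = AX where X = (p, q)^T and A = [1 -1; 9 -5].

p(t) = C_1e^(-2t) + C_2te^(-2t), q(t) = 3C_1e^(-2t) + 3C_2te^(-2t) - C_2e^(-2t)

Coefficient matrix A = [[1, -1], [9, -5]].
Characteristic polynomial det(A - λI) = λ^2 + 4λ + 4 = 0.
Single eigenvalue λ = -2 with algebraic multiplicity 2.
Eigenvector v = (1,3); generalized eigenvector w with (A-λI)w=v is (0,-1).
General solution: e^(-2t)[C_1·v + C_2·(t·v + w)].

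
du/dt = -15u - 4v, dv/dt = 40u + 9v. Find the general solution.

Coefficient matrix A = [[-15, -4], [40, 9]].
Characteristic polynomial det(A - λI) = λ^2 + 6λ + 25 = 0.
Eigenvalues λ = -3 ± 4i (complex conjugate pair).
For λ=-3+4i: an eigenvector is (0,-1) - i(1,-3) = (0 - i, -1 + 3i).
A real fundamental pair from Re and Im of e^((-3+4i)t)v: X_1 = e^(-3t)(cos(4t)·(0,-1) + sin(4t)·(1,-3)), X_2 = e^(-3t)(sin(4t)·(0,-1) - cos(4t)·(1,-3)).
General solution: C_1X_1 + C_2X_2.

u(t) = C_1e^(-3t)sin(4t) - C_2e^(-3t)cos(4t), v(t) = -3C_1e^(-3t)sin(4t) - C_1e^(-3t)cos(4t) - C_2e^(-3t)sin(4t) + 3C_2e^(-3t)cos(4t)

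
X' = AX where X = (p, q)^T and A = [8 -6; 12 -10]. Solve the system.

Coefficient matrix A = [[8, -6], [12, -10]].
Characteristic polynomial det(A - λI) = λ^2 + 2λ - 8 = 0.
Eigenvalues λ = -4, 2.
For λ=-4: (A-λI) row 1 is [12, -6], so an eigenvector is (-1, -2).
For λ=2: (A-λI) row 1 is [6, -6], so an eigenvector is (-1, -1).
General solution: c_1e^(-4t)(-1,-2) + c_2e^(2t)(-1,-1).

p(t) = -c_1e^(-4t) - c_2e^(2t), q(t) = -2c_1e^(-4t) - c_2e^(2t)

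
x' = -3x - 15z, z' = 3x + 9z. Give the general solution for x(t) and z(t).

Coefficient matrix A = [[-3, -15], [3, 9]].
Characteristic polynomial det(A - λI) = λ^2 - 6λ + 18 = 0.
Eigenvalues λ = 3 ± 3i (complex conjugate pair).
For λ=3+3i: an eigenvector is (-2,1) - i(-1,0) = (-2 + i, 1).
A real fundamental pair from Re and Im of e^((3+3i)t)v: X_1 = e^(3t)(cos(3t)·(-2,1) + sin(3t)·(-1,0)), X_2 = e^(3t)(sin(3t)·(-2,1) - cos(3t)·(-1,0)).
General solution: C_1X_1 + C_2X_2.

x(t) = -C_1e^(3t)sin(3t) - 2C_1e^(3t)cos(3t) - 2C_2e^(3t)sin(3t) + C_2e^(3t)cos(3t), z(t) = C_1e^(3t)cos(3t) + C_2e^(3t)sin(3t)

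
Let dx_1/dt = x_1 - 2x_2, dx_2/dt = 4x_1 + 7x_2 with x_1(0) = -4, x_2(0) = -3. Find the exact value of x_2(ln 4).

A = [[1,-2],[4,7]]; eigenvalues λ = 3, 5.
Eigenvectors: (1,-1) for λ=3, (-1,2) for λ=5.
From the initial condition, c_1 = -11, c_2 = -7.
x_2(ln 4) = (-11)(4^3)(-1) + (-7)(4^5)(2) = -13632.

-13632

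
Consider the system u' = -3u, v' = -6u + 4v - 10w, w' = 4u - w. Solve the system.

u(t) = K_1e^(-3t), v(t) = -2K_1e^(-3t) + K_2e^(4t) + 2K_3e^(-t), w(t) = -2K_1e^(-3t) + K_3e^(-t)

Coefficient matrix A = [[-3, 0, 0], [-6, 4, -10], [4, 0, -1]].
det(A - λI) = 0 gives eigenvalues λ = -3, 4, -1.
For λ=-3: eigenvector (1,-2,-2).
For λ=4: eigenvector (0,1,0).
For λ=-1: eigenvector (0,2,1).
General solution: K_1e^(-3t)(1,-2,-2) + K_2e^(4t)(0,1,0) + K_3e^(-t)(0,2,1).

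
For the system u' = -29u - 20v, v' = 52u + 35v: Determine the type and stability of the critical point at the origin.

unstable spiral

A = [[-29,-20],[52,35]]; det(A-λI) = λ^2 - 6λ + 25.
λ = 3 ± 4i: positive real part.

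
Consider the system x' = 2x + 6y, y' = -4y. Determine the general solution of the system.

Coefficient matrix A = [[2, 6], [0, -4]].
Characteristic polynomial det(A - λI) = λ^2 + 2λ - 8 = 0.
Eigenvalues λ = 2, -4.
For λ=2: (A-λI) row 1 is [0, 6], so an eigenvector is (1, 0).
For λ=-4: (A-λI) row 1 is [6, 6], so an eigenvector is (1, -1).
General solution: C_1e^(2t)(1,0) + C_2e^(-4t)(1,-1).

x(t) = C_1e^(2t) + C_2e^(-4t), y(t) = -C_2e^(-4t)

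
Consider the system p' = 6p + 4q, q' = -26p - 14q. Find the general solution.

p(t) = C_1e^(-4t)sin(2t) + C_1e^(-4t)cos(2t) + C_2e^(-4t)sin(2t) - C_2e^(-4t)cos(2t), q(t) = -3C_1e^(-4t)sin(2t) - 2C_1e^(-4t)cos(2t) - 2C_2e^(-4t)sin(2t) + 3C_2e^(-4t)cos(2t)

Coefficient matrix A = [[6, 4], [-26, -14]].
Characteristic polynomial det(A - λI) = λ^2 + 8λ + 20 = 0.
Eigenvalues λ = -4 ± 2i (complex conjugate pair).
For λ=-4+2i: an eigenvector is (1,-2) - i(1,-3) = (1 - i, -2 + 3i).
A real fundamental pair from Re and Im of e^((-4+2i)t)v: X_1 = e^(-4t)(cos(2t)·(1,-2) + sin(2t)·(1,-3)), X_2 = e^(-4t)(sin(2t)·(1,-2) - cos(2t)·(1,-3)).
General solution: C_1X_1 + C_2X_2.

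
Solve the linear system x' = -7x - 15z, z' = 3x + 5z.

Coefficient matrix A = [[-7, -15], [3, 5]].
Characteristic polynomial det(A - λI) = λ^2 + 2λ + 10 = 0.
Eigenvalues λ = -1 ± 3i (complex conjugate pair).
For λ=-1+3i: an eigenvector is (-1,0) - i(2,-1) = (-1 - 2i, 0 + i).
A real fundamental pair from Re and Im of e^((-1+3i)t)v: X_1 = e^(-t)(cos(3t)·(-1,0) + sin(3t)·(2,-1)), X_2 = e^(-t)(sin(3t)·(-1,0) - cos(3t)·(2,-1)).
General solution: C_1X_1 + C_2X_2.

x(t) = 2C_1e^(-t)sin(3t) - C_1e^(-t)cos(3t) - C_2e^(-t)sin(3t) - 2C_2e^(-t)cos(3t), z(t) = -C_1e^(-t)sin(3t) + C_2e^(-t)cos(3t)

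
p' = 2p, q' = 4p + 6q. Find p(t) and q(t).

Coefficient matrix A = [[2, 0], [4, 6]].
Characteristic polynomial det(A - λI) = λ^2 - 8λ + 12 = 0.
Eigenvalues λ = 6, 2.
For λ=6: (A-λI) row 1 is [-4, 0], so an eigenvector is (0, -1).
For λ=2: (A-λI) row 2 is [4, 4], so an eigenvector is (1, -1).
General solution: C_1e^(6t)(0,-1) + C_2e^(2t)(1,-1).

p(t) = C_2e^(2t), q(t) = -C_1e^(6t) - C_2e^(2t)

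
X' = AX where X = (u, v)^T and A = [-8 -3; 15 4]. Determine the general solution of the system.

u(t) = C_1e^(-2t)cos(3t) + C_2e^(-2t)sin(3t), v(t) = C_1e^(-2t)sin(3t) - 2C_1e^(-2t)cos(3t) - 2C_2e^(-2t)sin(3t) - C_2e^(-2t)cos(3t)

Coefficient matrix A = [[-8, -3], [15, 4]].
Characteristic polynomial det(A - λI) = λ^2 + 4λ + 13 = 0.
Eigenvalues λ = -2 ± 3i (complex conjugate pair).
For λ=-2+3i: an eigenvector is (1,-2) - i(0,1) = (1, -2 - i).
A real fundamental pair from Re and Im of e^((-2+3i)t)v: X_1 = e^(-2t)(cos(3t)·(1,-2) + sin(3t)·(0,1)), X_2 = e^(-2t)(sin(3t)·(1,-2) - cos(3t)·(0,1)).
General solution: C_1X_1 + C_2X_2.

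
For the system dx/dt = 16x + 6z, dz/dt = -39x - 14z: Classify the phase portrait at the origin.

A = [[16,6],[-39,-14]]; det(A-λI) = λ^2 - 2λ + 10.
λ = 1 ± 3i: positive real part.

unstable spiral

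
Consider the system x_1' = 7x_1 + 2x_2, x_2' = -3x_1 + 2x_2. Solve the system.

Coefficient matrix A = [[7, 2], [-3, 2]].
Characteristic polynomial det(A - λI) = λ^2 - 9λ + 20 = 0.
Eigenvalues λ = 4, 5.
For λ=4: (A-λI) row 1 is [3, 2], so an eigenvector is (-2, 3).
For λ=5: (A-λI) row 1 is [2, 2], so an eigenvector is (1, -1).
General solution: c_1e^(4t)(-2,3) + c_2e^(5t)(1,-1).

x_1(t) = -2c_1e^(4t) + c_2e^(5t), x_2(t) = 3c_1e^(4t) - c_2e^(5t)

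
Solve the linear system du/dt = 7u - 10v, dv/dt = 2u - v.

u(t) = 2C_1e^(3t)sin(2t) + C_1e^(3t)cos(2t) + C_2e^(3t)sin(2t) - 2C_2e^(3t)cos(2t), v(t) = C_1e^(3t)sin(2t) - C_2e^(3t)cos(2t)

Coefficient matrix A = [[7, -10], [2, -1]].
Characteristic polynomial det(A - λI) = λ^2 - 6λ + 13 = 0.
Eigenvalues λ = 3 ± 2i (complex conjugate pair).
For λ=3+2i: an eigenvector is (1,0) - i(2,1) = (1 - 2i, 0 - i).
A real fundamental pair from Re and Im of e^((3+2i)t)v: X_1 = e^(3t)(cos(2t)·(1,0) + sin(2t)·(2,1)), X_2 = e^(3t)(sin(2t)·(1,0) - cos(2t)·(2,1)).
General solution: C_1X_1 + C_2X_2.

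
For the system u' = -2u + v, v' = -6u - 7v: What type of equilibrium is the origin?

stable node

A = [[-2,1],[-6,-7]]; det(A-λI) = λ^2 + 9λ + 20.
λ = -4, -5: both negative.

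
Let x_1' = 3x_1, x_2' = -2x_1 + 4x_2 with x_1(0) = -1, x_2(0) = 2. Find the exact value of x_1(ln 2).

A = [[3,0],[-2,4]]; eigenvalues λ = 4, 3.
Eigenvectors: (0,1) for λ=4, (-1,-2) for λ=3.
From the initial condition, c_1 = 4, c_2 = 1.
x_1(ln 2) = (4)(2^4)(0) + (1)(2^3)(-1) = -8.

-8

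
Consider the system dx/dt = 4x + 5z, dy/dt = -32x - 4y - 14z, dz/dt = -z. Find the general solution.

Coefficient matrix A = [[4, 0, 5], [-32, -4, -14], [0, 0, -1]].
det(A - λI) = 0 gives eigenvalues λ = 4, -4, -1.
For λ=4: eigenvector (1,-4,0).
For λ=-4: eigenvector (0,1,0).
For λ=-1: eigenvector (-1,6,1).
General solution: C_1e^(4t)(1,-4,0) + C_2e^(-4t)(0,1,0) + C_3e^(-t)(-1,6,1).

x(t) = C_1e^(4t) - C_3e^(-t), y(t) = -4C_1e^(4t) + C_2e^(-4t) + 6C_3e^(-t), z(t) = C_3e^(-t)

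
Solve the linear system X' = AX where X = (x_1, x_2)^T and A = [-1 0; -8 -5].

x_1(t) = K_2e^(-t), x_2(t) = -K_1e^(-5t) - 2K_2e^(-t)

Coefficient matrix A = [[-1, 0], [-8, -5]].
Characteristic polynomial det(A - λI) = λ^2 + 6λ + 5 = 0.
Eigenvalues λ = -5, -1.
For λ=-5: (A-λI) row 1 is [4, 0], so an eigenvector is (0, -1).
For λ=-1: (A-λI) row 2 is [-8, -4], so an eigenvector is (1, -2).
General solution: K_1e^(-5t)(0,-1) + K_2e^(-t)(1,-2).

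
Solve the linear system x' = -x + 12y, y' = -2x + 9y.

x(t) = -3c_1e^(3t) - 2c_2e^(5t), y(t) = -c_1e^(3t) - c_2e^(5t)

Coefficient matrix A = [[-1, 12], [-2, 9]].
Characteristic polynomial det(A - λI) = λ^2 - 8λ + 15 = 0.
Eigenvalues λ = 3, 5.
For λ=3: (A-λI) row 1 is [-4, 12], so an eigenvector is (-3, -1).
For λ=5: (A-λI) row 1 is [-6, 12], so an eigenvector is (-2, -1).
General solution: c_1e^(3t)(-3,-1) + c_2e^(5t)(-2,-1).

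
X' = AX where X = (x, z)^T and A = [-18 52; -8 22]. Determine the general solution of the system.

x(t) = 2c_1e^(2t)sin(4t) - 3c_1e^(2t)cos(4t) - 3c_2e^(2t)sin(4t) - 2c_2e^(2t)cos(4t), z(t) = c_1e^(2t)sin(4t) - c_1e^(2t)cos(4t) - c_2e^(2t)sin(4t) - c_2e^(2t)cos(4t)

Coefficient matrix A = [[-18, 52], [-8, 22]].
Characteristic polynomial det(A - λI) = λ^2 - 4λ + 20 = 0.
Eigenvalues λ = 2 ± 4i (complex conjugate pair).
For λ=2+4i: an eigenvector is (-3,-1) - i(2,1) = (-3 - 2i, -1 - i).
A real fundamental pair from Re and Im of e^((2+4i)t)v: X_1 = e^(2t)(cos(4t)·(-3,-1) + sin(4t)·(2,1)), X_2 = e^(2t)(sin(4t)·(-3,-1) - cos(4t)·(2,1)).
General solution: c_1X_1 + c_2X_2.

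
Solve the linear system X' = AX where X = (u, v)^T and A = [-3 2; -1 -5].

Coefficient matrix A = [[-3, 2], [-1, -5]].
Characteristic polynomial det(A - λI) = λ^2 + 8λ + 17 = 0.
Eigenvalues λ = -4 ± i (complex conjugate pair).
For λ=-4+i: an eigenvector is (1,0) - i(1,-1) = (1 - i, 0 + i).
A real fundamental pair from Re and Im of e^((-4+i)t)v: X_1 = e^(-4t)(cos(t)·(1,0) + sin(t)·(1,-1)), X_2 = e^(-4t)(sin(t)·(1,0) - cos(t)·(1,-1)).
General solution: K_1X_1 + K_2X_2.

u(t) = K_1e^(-4t)sin(t) + K_1e^(-4t)cos(t) + K_2e^(-4t)sin(t) - K_2e^(-4t)cos(t), v(t) = -K_1e^(-4t)sin(t) + K_2e^(-4t)cos(t)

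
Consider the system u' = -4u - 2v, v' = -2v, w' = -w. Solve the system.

Coefficient matrix A = [[-4, -2, 0], [0, -2, 0], [0, 0, -1]].
det(A - λI) = 0 gives eigenvalues λ = -2, -4, -1.
For λ=-2: eigenvector (-1,1,0).
For λ=-4: eigenvector (1,0,0).
For λ=-1: eigenvector (0,0,1).
General solution: K_1e^(-2t)(-1,1,0) + K_2e^(-4t)(1,0,0) + K_3e^(-t)(0,0,1).

u(t) = -K_1e^(-2t) + K_2e^(-4t), v(t) = K_1e^(-2t), w(t) = K_3e^(-t)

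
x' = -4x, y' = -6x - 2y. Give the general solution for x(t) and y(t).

x(t) = c_1e^(-4t), y(t) = 3c_1e^(-4t) + c_2e^(-2t)

Coefficient matrix A = [[-4, 0], [-6, -2]].
Characteristic polynomial det(A - λI) = λ^2 + 6λ + 8 = 0.
Eigenvalues λ = -4, -2.
For λ=-4: (A-λI) row 2 is [-6, 2], so an eigenvector is (1, 3).
For λ=-2: (A-λI) row 1 is [-2, 0], so an eigenvector is (0, 1).
General solution: c_1e^(-4t)(1,3) + c_2e^(-2t)(0,1).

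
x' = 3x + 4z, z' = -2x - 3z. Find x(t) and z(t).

x(t) = -c_1e^(-t) + 2c_2e^(t), z(t) = c_1e^(-t) - c_2e^(t)

Coefficient matrix A = [[3, 4], [-2, -3]].
Characteristic polynomial det(A - λI) = λ^2 - 1 = 0.
Eigenvalues λ = -1, 1.
For λ=-1: (A-λI) row 1 is [4, 4], so an eigenvector is (-1, 1).
For λ=1: (A-λI) row 1 is [2, 4], so an eigenvector is (2, -1).
General solution: c_1e^(-t)(-1,1) + c_2e^(t)(2,-1).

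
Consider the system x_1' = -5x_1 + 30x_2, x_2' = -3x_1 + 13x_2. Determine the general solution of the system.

Coefficient matrix A = [[-5, 30], [-3, 13]].
Characteristic polynomial det(A - λI) = λ^2 - 8λ + 25 = 0.
Eigenvalues λ = 4 ± 3i (complex conjugate pair).
For λ=4+3i: an eigenvector is (-1,0) - i(3,1) = (-1 - 3i, 0 - i).
A real fundamental pair from Re and Im of e^((4+3i)t)v: X_1 = e^(4t)(cos(3t)·(-1,0) + sin(3t)·(3,1)), X_2 = e^(4t)(sin(3t)·(-1,0) - cos(3t)·(3,1)).
General solution: K_1X_1 + K_2X_2.

x_1(t) = 3K_1e^(4t)sin(3t) - K_1e^(4t)cos(3t) - K_2e^(4t)sin(3t) - 3K_2e^(4t)cos(3t), x_2(t) = K_1e^(4t)sin(3t) - K_2e^(4t)cos(3t)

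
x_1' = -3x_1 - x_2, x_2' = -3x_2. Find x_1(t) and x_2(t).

x_1(t) = C_1e^(-3t) + C_2te^(-3t) + C_2e^(-3t), x_2(t) = -C_2e^(-3t)

Coefficient matrix A = [[-3, -1], [0, -3]].
Characteristic polynomial det(A - λI) = λ^2 + 6λ + 9 = 0.
Single eigenvalue λ = -3 with algebraic multiplicity 2.
Eigenvector v = (1,0); generalized eigenvector w with (A-λI)w=v is (1,-1).
General solution: e^(-3t)[C_1·v + C_2·(t·v + w)].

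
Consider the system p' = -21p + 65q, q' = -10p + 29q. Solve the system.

p(t) = 3c_1e^(4t)sin(5t) + 2c_1e^(4t)cos(5t) + 2c_2e^(4t)sin(5t) - 3c_2e^(4t)cos(5t), q(t) = c_1e^(4t)sin(5t) + c_1e^(4t)cos(5t) + c_2e^(4t)sin(5t) - c_2e^(4t)cos(5t)

Coefficient matrix A = [[-21, 65], [-10, 29]].
Characteristic polynomial det(A - λI) = λ^2 - 8λ + 41 = 0.
Eigenvalues λ = 4 ± 5i (complex conjugate pair).
For λ=4+5i: an eigenvector is (2,1) - i(3,1) = (2 - 3i, 1 - i).
A real fundamental pair from Re and Im of e^((4+5i)t)v: X_1 = e^(4t)(cos(5t)·(2,1) + sin(5t)·(3,1)), X_2 = e^(4t)(sin(5t)·(2,1) - cos(5t)·(3,1)).
General solution: c_1X_1 + c_2X_2.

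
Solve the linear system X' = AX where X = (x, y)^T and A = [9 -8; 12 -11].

Coefficient matrix A = [[9, -8], [12, -11]].
Characteristic polynomial det(A - λI) = λ^2 + 2λ - 3 = 0.
Eigenvalues λ = -3, 1.
For λ=-3: (A-λI) row 1 is [12, -8], so an eigenvector is (-2, -3).
For λ=1: (A-λI) row 1 is [8, -8], so an eigenvector is (-1, -1).
General solution: K_1e^(-3t)(-2,-3) + K_2e^(t)(-1,-1).

x(t) = -2K_1e^(-3t) - K_2e^(t), y(t) = -3K_1e^(-3t) - K_2e^(t)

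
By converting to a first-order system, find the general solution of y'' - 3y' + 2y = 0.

y(t) = K_1e^(t) + K_2e^(2t)

Let x_1 = y, x_2 = y'. Then x_1' = x_2 and x_2' = -2x_1 + 3x_2.
A = [[0,1],[-2,3]]; det(A-λI) = λ^2 - 3λ + 2.
Eigenvalues λ = 1, 2 with eigenvectors (1,1), (1,2).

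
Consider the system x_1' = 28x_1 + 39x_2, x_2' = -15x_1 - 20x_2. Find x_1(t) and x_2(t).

Coefficient matrix A = [[28, 39], [-15, -20]].
Characteristic polynomial det(A - λI) = λ^2 - 8λ + 25 = 0.
Eigenvalues λ = 4 ± 3i (complex conjugate pair).
For λ=4+3i: an eigenvector is (2,-1) - i(3,-2) = (2 - 3i, -1 + 2i).
A real fundamental pair from Re and Im of e^((4+3i)t)v: X_1 = e^(4t)(cos(3t)·(2,-1) + sin(3t)·(3,-2)), X_2 = e^(4t)(sin(3t)·(2,-1) - cos(3t)·(3,-2)).
General solution: c_1X_1 + c_2X_2.

x_1(t) = 3c_1e^(4t)sin(3t) + 2c_1e^(4t)cos(3t) + 2c_2e^(4t)sin(3t) - 3c_2e^(4t)cos(3t), x_2(t) = -2c_1e^(4t)sin(3t) - c_1e^(4t)cos(3t) - c_2e^(4t)sin(3t) + 2c_2e^(4t)cos(3t)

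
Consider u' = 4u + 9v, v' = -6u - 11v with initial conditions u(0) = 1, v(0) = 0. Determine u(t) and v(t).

Coefficient matrix A = [[4, 9], [-6, -11]].
Characteristic polynomial det(A - λI) = λ^2 + 7λ + 10 = 0.
Eigenvalues λ = -5, -2.
For λ=-5: (A-λI) row 1 is [9, 9], so an eigenvector is (-1, 1).
For λ=-2: (A-λI) row 1 is [6, 9], so an eigenvector is (3, -2).
General solution: K_1e^(-5t)(-1,1) + K_2e^(-2t)(3,-2).
Applying u(0)=1, v(0)=0 gives K_1=2, K_2=1.

u(t) = 3e^(-2t) - 2e^(-5t), v(t) = -2e^(-2t) + 2e^(-5t)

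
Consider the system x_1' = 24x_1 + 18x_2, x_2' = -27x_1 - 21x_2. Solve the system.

x_1(t) = 2K_1e^(-3t) + K_2e^(6t), x_2(t) = -3K_1e^(-3t) - K_2e^(6t)

Coefficient matrix A = [[24, 18], [-27, -21]].
Characteristic polynomial det(A - λI) = λ^2 - 3λ - 18 = 0.
Eigenvalues λ = -3, 6.
For λ=-3: (A-λI) row 1 is [27, 18], so an eigenvector is (2, -3).
For λ=6: (A-λI) row 1 is [18, 18], so an eigenvector is (1, -1).
General solution: K_1e^(-3t)(2,-3) + K_2e^(6t)(1,-1).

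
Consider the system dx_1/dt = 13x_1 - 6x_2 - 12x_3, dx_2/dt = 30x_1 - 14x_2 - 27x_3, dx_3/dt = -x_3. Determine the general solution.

Coefficient matrix A = [[13, -6, -12], [30, -14, -27], [0, 0, -1]].
det(A - λI) = 0 gives eigenvalues λ = -2, 1, -1.
For λ=-2: eigenvector (2,5,0).
For λ=1: eigenvector (1,2,0).
For λ=-1: eigenvector (-3,-9,1).
General solution: c_1e^(-2t)(2,5,0) + c_2e^(t)(1,2,0) + c_3e^(-t)(-3,-9,1).

x_1(t) = 2c_1e^(-2t) + c_2e^(t) - 3c_3e^(-t), x_2(t) = 5c_1e^(-2t) + 2c_2e^(t) - 9c_3e^(-t), x_3(t) = c_3e^(-t)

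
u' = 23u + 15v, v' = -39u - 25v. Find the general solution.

u(t) = K_1e^(-t)sin(3t) + 2K_1e^(-t)cos(3t) + 2K_2e^(-t)sin(3t) - K_2e^(-t)cos(3t), v(t) = -2K_1e^(-t)sin(3t) - 3K_1e^(-t)cos(3t) - 3K_2e^(-t)sin(3t) + 2K_2e^(-t)cos(3t)

Coefficient matrix A = [[23, 15], [-39, -25]].
Characteristic polynomial det(A - λI) = λ^2 + 2λ + 10 = 0.
Eigenvalues λ = -1 ± 3i (complex conjugate pair).
For λ=-1+3i: an eigenvector is (2,-3) - i(1,-2) = (2 - i, -3 + 2i).
A real fundamental pair from Re and Im of e^((-1+3i)t)v: X_1 = e^(-t)(cos(3t)·(2,-3) + sin(3t)·(1,-2)), X_2 = e^(-t)(sin(3t)·(2,-3) - cos(3t)·(1,-2)).
General solution: K_1X_1 + K_2X_2.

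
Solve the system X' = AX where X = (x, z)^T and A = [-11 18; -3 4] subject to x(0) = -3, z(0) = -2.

x(t) = -6e^(-2t) + 3e^(-5t), z(t) = -3e^(-2t) + e^(-5t)

Coefficient matrix A = [[-11, 18], [-3, 4]].
Characteristic polynomial det(A - λI) = λ^2 + 7λ + 10 = 0.
Eigenvalues λ = -2, -5.
For λ=-2: (A-λI) row 1 is [-9, 18], so an eigenvector is (-2, -1).
For λ=-5: (A-λI) row 1 is [-6, 18], so an eigenvector is (3, 1).
General solution: c_1e^(-2t)(-2,-1) + c_2e^(-5t)(3,1).
Applying x(0)=-3, z(0)=-2 gives c_1=3, c_2=1.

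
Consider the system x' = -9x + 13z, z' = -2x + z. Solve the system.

Coefficient matrix A = [[-9, 13], [-2, 1]].
Characteristic polynomial det(A - λI) = λ^2 + 8λ + 17 = 0.
Eigenvalues λ = -4 ± i (complex conjugate pair).
For λ=-4+i: an eigenvector is (-2,-1) - i(-3,-1) = (-2 + 3i, -1 + i).
A real fundamental pair from Re and Im of e^((-4+i)t)v: X_1 = e^(-4t)(cos(t)·(-2,-1) + sin(t)·(-3,-1)), X_2 = e^(-4t)(sin(t)·(-2,-1) - cos(t)·(-3,-1)).
General solution: K_1X_1 + K_2X_2.

x(t) = -3K_1e^(-4t)sin(t) - 2K_1e^(-4t)cos(t) - 2K_2e^(-4t)sin(t) + 3K_2e^(-4t)cos(t), z(t) = -K_1e^(-4t)sin(t) - K_1e^(-4t)cos(t) - K_2e^(-4t)sin(t) + K_2e^(-4t)cos(t)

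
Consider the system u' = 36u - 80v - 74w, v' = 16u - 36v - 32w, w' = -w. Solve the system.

Coefficient matrix A = [[36, -80, -74], [16, -36, -32], [0, 0, -1]].
det(A - λI) = 0 gives eigenvalues λ = -4, 4, -1.
For λ=-4: eigenvector (2,1,0).
For λ=4: eigenvector (5,2,0).
For λ=-1: eigenvector (2,0,1).
General solution: c_1e^(-4t)(2,1,0) + c_2e^(4t)(5,2,0) + c_3e^(-t)(2,0,1).

u(t) = 2c_1e^(-4t) + 5c_2e^(4t) + 2c_3e^(-t), v(t) = c_1e^(-4t) + 2c_2e^(4t), w(t) = c_3e^(-t)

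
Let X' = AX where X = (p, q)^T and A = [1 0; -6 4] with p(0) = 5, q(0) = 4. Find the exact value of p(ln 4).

20

A = [[1,0],[-6,4]]; eigenvalues λ = 1, 4.
Eigenvectors: (1,2) for λ=1, (0,1) for λ=4.
From the initial condition, c_1 = 5, c_2 = -6.
p(ln 4) = (5)(4^1)(1) + (-6)(4^4)(0) = 20.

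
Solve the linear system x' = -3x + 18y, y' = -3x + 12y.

x(t) = -2K_1e^(6t) - 3K_2e^(3t), y(t) = -K_1e^(6t) - K_2e^(3t)

Coefficient matrix A = [[-3, 18], [-3, 12]].
Characteristic polynomial det(A - λI) = λ^2 - 9λ + 18 = 0.
Eigenvalues λ = 6, 3.
For λ=6: (A-λI) row 1 is [-9, 18], so an eigenvector is (-2, -1).
For λ=3: (A-λI) row 1 is [-6, 18], so an eigenvector is (-3, -1).
General solution: K_1e^(6t)(-2,-1) + K_2e^(3t)(-3,-1).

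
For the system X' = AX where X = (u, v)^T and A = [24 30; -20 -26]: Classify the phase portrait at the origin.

A = [[24,30],[-20,-26]]; det(A-λI) = λ^2 + 2λ - 24.
λ = -6, 4: opposite signs.

saddle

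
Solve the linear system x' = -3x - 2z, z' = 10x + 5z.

Coefficient matrix A = [[-3, -2], [10, 5]].
Characteristic polynomial det(A - λI) = λ^2 - 2λ + 5 = 0.
Eigenvalues λ = 1 ± 2i (complex conjugate pair).
For λ=1+2i: an eigenvector is (1,-2) - i(0,1) = (1, -2 - i).
A real fundamental pair from Re and Im of e^((1+2i)t)v: X_1 = e^(t)(cos(2t)·(1,-2) + sin(2t)·(0,1)), X_2 = e^(t)(sin(2t)·(1,-2) - cos(2t)·(0,1)).
General solution: C_1X_1 + C_2X_2.

x(t) = C_1e^(t)cos(2t) + C_2e^(t)sin(2t), z(t) = C_1e^(t)sin(2t) - 2C_1e^(t)cos(2t) - 2C_2e^(t)sin(2t) - C_2e^(t)cos(2t)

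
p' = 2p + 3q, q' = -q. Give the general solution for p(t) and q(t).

Coefficient matrix A = [[2, 3], [0, -1]].
Characteristic polynomial det(A - λI) = λ^2 - λ - 2 = 0.
Eigenvalues λ = 2, -1.
For λ=2: (A-λI) row 1 is [0, 3], so an eigenvector is (-1, 0).
For λ=-1: (A-λI) row 1 is [3, 3], so an eigenvector is (-1, 1).
General solution: c_1e^(2t)(-1,0) + c_2e^(-t)(-1,1).

p(t) = -c_1e^(2t) - c_2e^(-t), q(t) = c_2e^(-t)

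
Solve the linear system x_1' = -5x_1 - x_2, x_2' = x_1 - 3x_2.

Coefficient matrix A = [[-5, -1], [1, -3]].
Characteristic polynomial det(A - λI) = λ^2 + 8λ + 16 = 0.
Single eigenvalue λ = -4 with algebraic multiplicity 2.
Eigenvector v = (-1,1); generalized eigenvector w with (A-λI)w=v is (-1,2).
General solution: e^(-4t)[C_1·v + C_2·(t·v + w)].

x_1(t) = -C_1e^(-4t) - C_2te^(-4t) - C_2e^(-4t), x_2(t) = C_1e^(-4t) + C_2te^(-4t) + 2C_2e^(-4t)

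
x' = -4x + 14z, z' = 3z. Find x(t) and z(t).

Coefficient matrix A = [[-4, 14], [0, 3]].
Characteristic polynomial det(A - λI) = λ^2 + λ - 12 = 0.
Eigenvalues λ = -4, 3.
For λ=-4: (A-λI) row 1 is [0, 14], so an eigenvector is (-1, 0).
For λ=3: (A-λI) row 1 is [-7, 14], so an eigenvector is (2, 1).
General solution: K_1e^(-4t)(-1,0) + K_2e^(3t)(2,1).

x(t) = -K_1e^(-4t) + 2K_2e^(3t), z(t) = K_2e^(3t)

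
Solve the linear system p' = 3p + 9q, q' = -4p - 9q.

p(t) = -3C_1e^(-3t) - 3C_2te^(-3t) - 2C_2e^(-3t), q(t) = 2C_1e^(-3t) + 2C_2te^(-3t) + C_2e^(-3t)

Coefficient matrix A = [[3, 9], [-4, -9]].
Characteristic polynomial det(A - λI) = λ^2 + 6λ + 9 = 0.
Single eigenvalue λ = -3 with algebraic multiplicity 2.
Eigenvector v = (-3,2); generalized eigenvector w with (A-λI)w=v is (-2,1).
General solution: e^(-3t)[C_1·v + C_2·(t·v + w)].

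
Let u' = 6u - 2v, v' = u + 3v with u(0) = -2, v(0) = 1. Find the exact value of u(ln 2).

-128

A = [[6,-2],[1,3]]; eigenvalues λ = 5, 4.
Eigenvectors: (2,1) for λ=5, (-1,-1) for λ=4.
From the initial condition, c_1 = -3, c_2 = -4.
u(ln 2) = (-3)(2^5)(2) + (-4)(2^4)(-1) = -128.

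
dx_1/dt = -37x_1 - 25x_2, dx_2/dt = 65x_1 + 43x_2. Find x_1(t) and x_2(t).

x_1(t) = -2C_1e^(3t)sin(5t) - C_1e^(3t)cos(5t) - C_2e^(3t)sin(5t) + 2C_2e^(3t)cos(5t), x_2(t) = 3C_1e^(3t)sin(5t) + 2C_1e^(3t)cos(5t) + 2C_2e^(3t)sin(5t) - 3C_2e^(3t)cos(5t)

Coefficient matrix A = [[-37, -25], [65, 43]].
Characteristic polynomial det(A - λI) = λ^2 - 6λ + 34 = 0.
Eigenvalues λ = 3 ± 5i (complex conjugate pair).
For λ=3+5i: an eigenvector is (-1,2) - i(-2,3) = (-1 + 2i, 2 - 3i).
A real fundamental pair from Re and Im of e^((3+5i)t)v: X_1 = e^(3t)(cos(5t)·(-1,2) + sin(5t)·(-2,3)), X_2 = e^(3t)(sin(5t)·(-1,2) - cos(5t)·(-2,3)).
General solution: C_1X_1 + C_2X_2.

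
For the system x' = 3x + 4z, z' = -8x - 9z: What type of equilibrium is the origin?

A = [[3,4],[-8,-9]]; det(A-λI) = λ^2 + 6λ + 5.
λ = -5, -1: both negative.

stable node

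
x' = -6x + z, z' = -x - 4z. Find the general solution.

x(t) = -c_1e^(-5t) - c_2te^(-5t) + c_2e^(-5t), z(t) = -c_1e^(-5t) - c_2te^(-5t)

Coefficient matrix A = [[-6, 1], [-1, -4]].
Characteristic polynomial det(A - λI) = λ^2 + 10λ + 25 = 0.
Single eigenvalue λ = -5 with algebraic multiplicity 2.
Eigenvector v = (-1,-1); generalized eigenvector w with (A-λI)w=v is (1,0).
General solution: e^(-5t)[c_1·v + c_2·(t·v + w)].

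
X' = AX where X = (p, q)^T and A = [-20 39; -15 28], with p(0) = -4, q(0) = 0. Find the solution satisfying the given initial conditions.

Coefficient matrix A = [[-20, 39], [-15, 28]].
Characteristic polynomial det(A - λI) = λ^2 - 8λ + 25 = 0.
Eigenvalues λ = 4 ± 3i (complex conjugate pair).
For λ=4+3i: an eigenvector is (2,1) - i(-3,-2) = (2 + 3i, 1 + 2i).
A real fundamental pair from Re and Im of e^((4+3i)t)v: X_1 = e^(4t)(cos(3t)·(2,1) + sin(3t)·(-3,-2)), X_2 = e^(4t)(sin(3t)·(2,1) - cos(3t)·(-3,-2)).
General solution: c_1X_1 + c_2X_2.
Applying p(0)=-4, q(0)=0 gives c_1=-8, c_2=4.

p(t) = 32e^(4t)sin(3t) - 4e^(4t)cos(3t), q(t) = 20e^(4t)sin(3t)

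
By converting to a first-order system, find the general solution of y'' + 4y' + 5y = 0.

Let x_1 = y, x_2 = y'. Then x_1' = x_2 and x_2' = -5x_1 - 4x_2.
A = [[0,1],[-5,-4]]; det(A-λI) = λ^2 + 4λ + 5.
Eigenvalues λ = -2 ± i.

y(t) = K_1e^(-2t)cos(t) + K_2e^(-2t)sin(t)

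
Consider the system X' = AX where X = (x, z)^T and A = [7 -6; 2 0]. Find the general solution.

x(t) = 2c_1e^(4t) - 3c_2e^(3t), z(t) = c_1e^(4t) - 2c_2e^(3t)

Coefficient matrix A = [[7, -6], [2, 0]].
Characteristic polynomial det(A - λI) = λ^2 - 7λ + 12 = 0.
Eigenvalues λ = 4, 3.
For λ=4: (A-λI) row 1 is [3, -6], so an eigenvector is (2, 1).
For λ=3: (A-λI) row 1 is [4, -6], so an eigenvector is (-3, -2).
General solution: c_1e^(4t)(2,1) + c_2e^(3t)(-3,-2).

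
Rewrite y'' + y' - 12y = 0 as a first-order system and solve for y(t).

Let x_1 = y, x_2 = y'. Then x_1' = x_2 and x_2' = 12x_1 - x_2.
A = [[0,1],[12,-1]]; det(A-λI) = λ^2 + λ - 12.
Eigenvalues λ = 3, -4 with eigenvectors (1,3), (1,-4).

y(t) = K_1e^(3t) + K_2e^(-4t)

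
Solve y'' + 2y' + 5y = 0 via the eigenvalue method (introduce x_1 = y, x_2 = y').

y(t) = c_1e^(-t)cos(2t) + c_2e^(-t)sin(2t)

Let x_1 = y, x_2 = y'. Then x_1' = x_2 and x_2' = -5x_1 - 2x_2.
A = [[0,1],[-5,-2]]; det(A-λI) = λ^2 + 2λ + 5.
Eigenvalues λ = -1 ± 2i.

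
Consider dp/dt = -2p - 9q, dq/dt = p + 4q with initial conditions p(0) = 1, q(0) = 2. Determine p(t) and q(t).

Coefficient matrix A = [[-2, -9], [1, 4]].
Characteristic polynomial det(A - λI) = λ^2 - 2λ + 1 = 0.
Single eigenvalue λ = 1 with algebraic multiplicity 2.
Eigenvector v = (-3,1); generalized eigenvector w with (A-λI)w=v is (1,0).
General solution: e^(t)[C_1·v + C_2·(t·v + w)].
Applying p(0)=1, q(0)=2 gives C_1=2, C_2=7.

p(t) = -21te^(t) + e^(t), q(t) = 7te^(t) + 2e^(t)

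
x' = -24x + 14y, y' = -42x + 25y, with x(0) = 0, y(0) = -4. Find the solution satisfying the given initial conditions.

x(t) = -8e^(4t) + 8e^(-3t), y(t) = -16e^(4t) + 12e^(-3t)

Coefficient matrix A = [[-24, 14], [-42, 25]].
Characteristic polynomial det(A - λI) = λ^2 - λ - 12 = 0.
Eigenvalues λ = 4, -3.
For λ=4: (A-λI) row 1 is [-28, 14], so an eigenvector is (1, 2).
For λ=-3: (A-λI) row 1 is [-21, 14], so an eigenvector is (2, 3).
General solution: K_1e^(4t)(1,2) + K_2e^(-3t)(2,3).
Applying x(0)=0, y(0)=-4 gives K_1=-8, K_2=4.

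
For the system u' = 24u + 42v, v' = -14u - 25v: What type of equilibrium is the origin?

A = [[24,42],[-14,-25]]; det(A-λI) = λ^2 + λ - 12.
λ = 3, -4: opposite signs.

saddle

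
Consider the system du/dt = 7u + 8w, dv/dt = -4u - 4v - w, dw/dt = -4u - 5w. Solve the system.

Coefficient matrix A = [[7, 0, 8], [-4, -4, -1], [-4, 0, -5]].
det(A - λI) = 0 gives eigenvalues λ = -1, -4, 3.
For λ=-1: eigenvector (-1,1,1).
For λ=-4: eigenvector (0,1,0).
For λ=3: eigenvector (-2,1,1).
General solution: K_1e^(-t)(-1,1,1) + K_2e^(-4t)(0,1,0) + K_3e^(3t)(-2,1,1).

u(t) = -K_1e^(-t) - 2K_3e^(3t), v(t) = K_1e^(-t) + K_2e^(-4t) + K_3e^(3t), w(t) = K_1e^(-t) + K_3e^(3t)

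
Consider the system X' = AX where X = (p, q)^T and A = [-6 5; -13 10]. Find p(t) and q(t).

Coefficient matrix A = [[-6, 5], [-13, 10]].
Characteristic polynomial det(A - λI) = λ^2 - 4λ + 5 = 0.
Eigenvalues λ = 2 ± i (complex conjugate pair).
For λ=2+i: an eigenvector is (1,2) - i(2,3) = (1 - 2i, 2 - 3i).
A real fundamental pair from Re and Im of e^((2+i)t)v: X_1 = e^(2t)(cos(t)·(1,2) + sin(t)·(2,3)), X_2 = e^(2t)(sin(t)·(1,2) - cos(t)·(2,3)).
General solution: K_1X_1 + K_2X_2.

p(t) = 2K_1e^(2t)sin(t) + K_1e^(2t)cos(t) + K_2e^(2t)sin(t) - 2K_2e^(2t)cos(t), q(t) = 3K_1e^(2t)sin(t) + 2K_1e^(2t)cos(t) + 2K_2e^(2t)sin(t) - 3K_2e^(2t)cos(t)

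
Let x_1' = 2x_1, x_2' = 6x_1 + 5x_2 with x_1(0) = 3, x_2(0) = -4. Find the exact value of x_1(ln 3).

27

A = [[2,0],[6,5]]; eigenvalues λ = 2, 5.
Eigenvectors: (-1,2) for λ=2, (0,1) for λ=5.
From the initial condition, c_1 = -3, c_2 = 2.
x_1(ln 3) = (-3)(3^2)(-1) + (2)(3^5)(0) = 27.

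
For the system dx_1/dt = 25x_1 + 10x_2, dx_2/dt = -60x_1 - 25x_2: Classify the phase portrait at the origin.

saddle

A = [[25,10],[-60,-25]]; det(A-λI) = λ^2 - 25.
λ = 5, -5: opposite signs.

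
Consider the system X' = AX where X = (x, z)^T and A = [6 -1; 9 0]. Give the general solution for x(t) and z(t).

Coefficient matrix A = [[6, -1], [9, 0]].
Characteristic polynomial det(A - λI) = λ^2 - 6λ + 9 = 0.
Single eigenvalue λ = 3 with algebraic multiplicity 2.
Eigenvector v = (1,3); generalized eigenvector w with (A-λI)w=v is (1,2).
General solution: e^(3t)[C_1·v + C_2·(t·v + w)].

x(t) = C_1e^(3t) + C_2te^(3t) + C_2e^(3t), z(t) = 3C_1e^(3t) + 3C_2te^(3t) + 2C_2e^(3t)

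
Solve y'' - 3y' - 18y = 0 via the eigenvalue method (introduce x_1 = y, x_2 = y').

y(t) = C_1e^(-3t) + C_2e^(6t)

Let x_1 = y, x_2 = y'. Then x_1' = x_2 and x_2' = 18x_1 + 3x_2.
A = [[0,1],[18,3]]; det(A-λI) = λ^2 - 3λ - 18.
Eigenvalues λ = -3, 6 with eigenvectors (1,-3), (1,6).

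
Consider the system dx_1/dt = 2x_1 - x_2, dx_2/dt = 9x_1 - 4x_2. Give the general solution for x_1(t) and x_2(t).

x_1(t) = c_1e^(-t) + c_2te^(-t) + c_2e^(-t), x_2(t) = 3c_1e^(-t) + 3c_2te^(-t) + 2c_2e^(-t)

Coefficient matrix A = [[2, -1], [9, -4]].
Characteristic polynomial det(A - λI) = λ^2 + 2λ + 1 = 0.
Single eigenvalue λ = -1 with algebraic multiplicity 2.
Eigenvector v = (1,3); generalized eigenvector w with (A-λI)w=v is (1,2).
General solution: e^(-t)[c_1·v + c_2·(t·v + w)].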